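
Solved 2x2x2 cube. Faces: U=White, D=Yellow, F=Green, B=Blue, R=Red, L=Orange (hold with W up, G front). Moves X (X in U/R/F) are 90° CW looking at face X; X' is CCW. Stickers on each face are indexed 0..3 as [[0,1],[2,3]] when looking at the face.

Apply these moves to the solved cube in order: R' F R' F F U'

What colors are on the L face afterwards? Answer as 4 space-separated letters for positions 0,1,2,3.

After move 1 (R'): R=RRRR U=WBWB F=GWGW D=YGYG B=YBYB
After move 2 (F): F=GGWW U=WBOO R=WRBR D=RRYG L=OYOG
After move 3 (R'): R=RRWB U=WYOY F=GBWO D=RGYW B=GBRB
After move 4 (F): F=WGOB U=WYGY R=ORYB D=WRYW L=OROG
After move 5 (F): F=OWBG U=WYGR R=GRYB D=YOYW L=OWOR
After move 6 (U'): U=YRWG F=OWBG R=OWYB B=GRRB L=GBOR
Query: L face = GBOR

Answer: G B O R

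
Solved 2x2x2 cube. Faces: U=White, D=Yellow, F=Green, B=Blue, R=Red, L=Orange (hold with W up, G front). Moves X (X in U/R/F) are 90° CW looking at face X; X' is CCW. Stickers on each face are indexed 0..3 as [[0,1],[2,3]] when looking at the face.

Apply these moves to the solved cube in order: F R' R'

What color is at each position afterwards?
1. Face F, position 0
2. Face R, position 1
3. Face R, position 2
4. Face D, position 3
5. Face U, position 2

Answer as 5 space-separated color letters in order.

After move 1 (F): F=GGGG U=WWOO R=WRWR D=RRYY L=OYOY
After move 2 (R'): R=RRWW U=WBOB F=GWGO D=RGYG B=YBRB
After move 3 (R'): R=RWRW U=WROY F=GBGB D=RWYO B=GBGB
Query 1: F[0] = G
Query 2: R[1] = W
Query 3: R[2] = R
Query 4: D[3] = O
Query 5: U[2] = O

Answer: G W R O O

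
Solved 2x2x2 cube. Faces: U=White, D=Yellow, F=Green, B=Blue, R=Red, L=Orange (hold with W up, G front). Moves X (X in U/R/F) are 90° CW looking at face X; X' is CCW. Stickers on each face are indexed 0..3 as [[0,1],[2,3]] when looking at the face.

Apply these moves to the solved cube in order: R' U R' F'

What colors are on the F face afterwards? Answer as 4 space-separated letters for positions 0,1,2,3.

After move 1 (R'): R=RRRR U=WBWB F=GWGW D=YGYG B=YBYB
After move 2 (U): U=WWBB F=RRGW R=YBRR B=OOYB L=GWOO
After move 3 (R'): R=BRYR U=WYBO F=RWGB D=YRYW B=GOGB
After move 4 (F'): F=WBRG U=WYBY R=RRYR D=WOYW L=GOOB
Query: F face = WBRG

Answer: W B R G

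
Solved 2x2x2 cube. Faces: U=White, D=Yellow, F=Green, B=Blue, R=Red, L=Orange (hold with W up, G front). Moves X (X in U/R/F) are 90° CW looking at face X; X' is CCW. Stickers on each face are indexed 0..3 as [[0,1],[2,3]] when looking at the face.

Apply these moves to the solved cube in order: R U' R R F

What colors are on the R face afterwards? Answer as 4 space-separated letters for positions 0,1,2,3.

After move 1 (R): R=RRRR U=WGWG F=GYGY D=YBYB B=WBWB
After move 2 (U'): U=GGWW F=OOGY R=GYRR B=RRWB L=WBOO
After move 3 (R): R=RGRY U=GOWY F=OBGB D=YWYR B=WRGB
After move 4 (R): R=RRYG U=GBWB F=OWGR D=YGYW B=YROB
After move 5 (F): F=GORW U=GBOB R=WRBG D=YRYW L=WYOG
Query: R face = WRBG

Answer: W R B G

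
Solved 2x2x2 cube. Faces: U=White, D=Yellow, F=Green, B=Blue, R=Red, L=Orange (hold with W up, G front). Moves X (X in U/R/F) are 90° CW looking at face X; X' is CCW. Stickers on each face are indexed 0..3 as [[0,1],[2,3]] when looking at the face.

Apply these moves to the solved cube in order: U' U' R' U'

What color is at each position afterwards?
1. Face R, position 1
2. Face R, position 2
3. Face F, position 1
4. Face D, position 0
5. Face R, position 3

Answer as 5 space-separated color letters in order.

After move 1 (U'): U=WWWW F=OOGG R=GGRR B=RRBB L=BBOO
After move 2 (U'): U=WWWW F=BBGG R=OORR B=GGBB L=RROO
After move 3 (R'): R=OROR U=WBWG F=BWGW D=YBYG B=YGYB
After move 4 (U'): U=BGWW F=RRGW R=BWOR B=ORYB L=YGOO
Query 1: R[1] = W
Query 2: R[2] = O
Query 3: F[1] = R
Query 4: D[0] = Y
Query 5: R[3] = R

Answer: W O R Y R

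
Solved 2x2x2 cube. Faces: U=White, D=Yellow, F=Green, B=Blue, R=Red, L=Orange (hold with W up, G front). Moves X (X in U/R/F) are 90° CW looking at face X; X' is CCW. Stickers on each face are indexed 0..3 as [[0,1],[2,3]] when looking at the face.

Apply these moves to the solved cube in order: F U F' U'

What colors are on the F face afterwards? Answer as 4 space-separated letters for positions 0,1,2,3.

After move 1 (F): F=GGGG U=WWOO R=WRWR D=RRYY L=OYOY
After move 2 (U): U=OWOW F=WRGG R=BBWR B=OYBB L=GGOY
After move 3 (F'): F=RGWG U=OWBW R=RBRR D=GYYY L=GWOO
After move 4 (U'): U=WWOB F=GWWG R=RGRR B=RBBB L=OYOO
Query: F face = GWWG

Answer: G W W G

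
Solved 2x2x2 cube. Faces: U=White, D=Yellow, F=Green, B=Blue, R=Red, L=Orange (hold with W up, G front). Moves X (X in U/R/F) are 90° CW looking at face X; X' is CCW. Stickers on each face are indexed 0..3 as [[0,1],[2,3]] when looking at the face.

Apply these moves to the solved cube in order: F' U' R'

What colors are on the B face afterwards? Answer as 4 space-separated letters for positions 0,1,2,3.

Answer: Y R O B

Derivation:
After move 1 (F'): F=GGGG U=WWRR R=YRYR D=OOYY L=OWOW
After move 2 (U'): U=WRWR F=OWGG R=GGYR B=YRBB L=BBOW
After move 3 (R'): R=GRGY U=WBWY F=ORGR D=OWYG B=YROB
Query: B face = YROB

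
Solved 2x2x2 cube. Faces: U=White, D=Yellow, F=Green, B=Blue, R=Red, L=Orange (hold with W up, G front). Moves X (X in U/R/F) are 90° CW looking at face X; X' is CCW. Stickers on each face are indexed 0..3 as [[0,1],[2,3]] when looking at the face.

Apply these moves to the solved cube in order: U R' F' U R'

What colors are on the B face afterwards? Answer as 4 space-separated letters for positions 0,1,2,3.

Answer: G O O B

Derivation:
After move 1 (U): U=WWWW F=RRGG R=BBRR B=OOBB L=GGOO
After move 2 (R'): R=BRBR U=WBWO F=RWGW D=YRYG B=YOYB
After move 3 (F'): F=WWRG U=WBBB R=RRYR D=GOYG L=GOOW
After move 4 (U): U=BWBB F=RRRG R=YOYR B=GOYB L=WWOW
After move 5 (R'): R=ORYY U=BYBG F=RWRB D=GRYG B=GOOB
Query: B face = GOOB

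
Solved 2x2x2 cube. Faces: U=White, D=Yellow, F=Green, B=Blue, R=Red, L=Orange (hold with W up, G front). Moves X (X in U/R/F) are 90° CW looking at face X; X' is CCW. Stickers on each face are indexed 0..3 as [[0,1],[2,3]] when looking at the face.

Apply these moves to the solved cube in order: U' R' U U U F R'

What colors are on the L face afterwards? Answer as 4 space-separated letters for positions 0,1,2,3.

After move 1 (U'): U=WWWW F=OOGG R=GGRR B=RRBB L=BBOO
After move 2 (R'): R=GRGR U=WBWR F=OWGW D=YOYG B=YRYB
After move 3 (U): U=WWRB F=GRGW R=YRGR B=BBYB L=OWOO
After move 4 (U): U=RWBW F=YRGW R=BBGR B=OWYB L=GROO
After move 5 (U): U=BRWW F=BBGW R=OWGR B=GRYB L=YROO
After move 6 (F): F=GBWB U=BROR R=WWWR D=GOYG L=YYOO
After move 7 (R'): R=WRWW U=BYOG F=GRWR D=GBYB B=GROB
Query: L face = YYOO

Answer: Y Y O O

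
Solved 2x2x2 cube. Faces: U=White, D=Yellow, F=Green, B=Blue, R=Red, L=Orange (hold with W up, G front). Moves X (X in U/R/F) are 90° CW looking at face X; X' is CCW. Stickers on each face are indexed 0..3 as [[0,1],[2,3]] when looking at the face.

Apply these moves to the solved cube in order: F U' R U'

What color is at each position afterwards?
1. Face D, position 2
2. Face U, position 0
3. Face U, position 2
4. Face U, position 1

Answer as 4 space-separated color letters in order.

Answer: Y Y W G

Derivation:
After move 1 (F): F=GGGG U=WWOO R=WRWR D=RRYY L=OYOY
After move 2 (U'): U=WOWO F=OYGG R=GGWR B=WRBB L=BBOY
After move 3 (R): R=WGRG U=WYWG F=ORGY D=RBYW B=OROB
After move 4 (U'): U=YGWW F=BBGY R=ORRG B=WGOB L=OROY
Query 1: D[2] = Y
Query 2: U[0] = Y
Query 3: U[2] = W
Query 4: U[1] = G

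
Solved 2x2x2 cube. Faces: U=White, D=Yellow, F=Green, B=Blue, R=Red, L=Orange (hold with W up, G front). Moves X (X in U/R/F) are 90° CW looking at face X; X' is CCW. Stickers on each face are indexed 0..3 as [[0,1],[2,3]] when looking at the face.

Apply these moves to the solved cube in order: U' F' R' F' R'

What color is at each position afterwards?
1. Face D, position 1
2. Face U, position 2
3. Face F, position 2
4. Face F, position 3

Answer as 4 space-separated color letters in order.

After move 1 (U'): U=WWWW F=OOGG R=GGRR B=RRBB L=BBOO
After move 2 (F'): F=OGOG U=WWGR R=YGYR D=BOYY L=BWOW
After move 3 (R'): R=GRYY U=WBGR F=OWOR D=BGYG B=YROB
After move 4 (F'): F=WROO U=WBGY R=GRBY D=WWYG L=BROG
After move 5 (R'): R=RYGB U=WOGY F=WBOY D=WRYO B=GRWB
Query 1: D[1] = R
Query 2: U[2] = G
Query 3: F[2] = O
Query 4: F[3] = Y

Answer: R G O Y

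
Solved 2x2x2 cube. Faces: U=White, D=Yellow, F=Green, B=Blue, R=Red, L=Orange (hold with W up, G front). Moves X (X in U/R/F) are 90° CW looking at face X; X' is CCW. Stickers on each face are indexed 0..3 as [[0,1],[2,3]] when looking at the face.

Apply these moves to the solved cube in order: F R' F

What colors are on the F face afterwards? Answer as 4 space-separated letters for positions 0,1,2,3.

After move 1 (F): F=GGGG U=WWOO R=WRWR D=RRYY L=OYOY
After move 2 (R'): R=RRWW U=WBOB F=GWGO D=RGYG B=YBRB
After move 3 (F): F=GGOW U=WBYY R=ORBW D=WRYG L=OROG
Query: F face = GGOW

Answer: G G O W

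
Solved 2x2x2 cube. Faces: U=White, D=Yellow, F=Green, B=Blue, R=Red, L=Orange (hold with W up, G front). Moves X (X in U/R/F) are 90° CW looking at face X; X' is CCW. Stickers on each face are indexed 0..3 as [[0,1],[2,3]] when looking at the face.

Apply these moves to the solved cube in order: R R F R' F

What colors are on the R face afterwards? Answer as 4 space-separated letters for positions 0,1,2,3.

Answer: O R G Y

Derivation:
After move 1 (R): R=RRRR U=WGWG F=GYGY D=YBYB B=WBWB
After move 2 (R): R=RRRR U=WYWY F=GBGB D=YWYW B=GBGB
After move 3 (F): F=GGBB U=WYOO R=WRYR D=RRYW L=OYOW
After move 4 (R'): R=RRWY U=WGOG F=GYBO D=RGYB B=WBRB
After move 5 (F): F=BGOY U=WGWY R=ORGY D=WRYB L=OROG
Query: R face = ORGY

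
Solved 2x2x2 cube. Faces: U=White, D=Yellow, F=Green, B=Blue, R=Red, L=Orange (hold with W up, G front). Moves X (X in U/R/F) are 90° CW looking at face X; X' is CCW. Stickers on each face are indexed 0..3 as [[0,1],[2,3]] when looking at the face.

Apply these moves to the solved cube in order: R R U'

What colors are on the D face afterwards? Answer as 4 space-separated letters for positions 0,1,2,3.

After move 1 (R): R=RRRR U=WGWG F=GYGY D=YBYB B=WBWB
After move 2 (R): R=RRRR U=WYWY F=GBGB D=YWYW B=GBGB
After move 3 (U'): U=YYWW F=OOGB R=GBRR B=RRGB L=GBOO
Query: D face = YWYW

Answer: Y W Y W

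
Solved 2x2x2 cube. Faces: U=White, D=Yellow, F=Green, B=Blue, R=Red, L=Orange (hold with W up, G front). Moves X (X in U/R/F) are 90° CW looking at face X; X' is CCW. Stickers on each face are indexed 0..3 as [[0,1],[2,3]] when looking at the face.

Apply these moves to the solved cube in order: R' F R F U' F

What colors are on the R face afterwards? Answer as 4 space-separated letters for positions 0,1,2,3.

Answer: W G G R

Derivation:
After move 1 (R'): R=RRRR U=WBWB F=GWGW D=YGYG B=YBYB
After move 2 (F): F=GGWW U=WBOO R=WRBR D=RRYG L=OYOG
After move 3 (R): R=BWRR U=WGOW F=GRWG D=RYYY B=OBBB
After move 4 (F): F=WGGR U=WGGY R=OWWR D=RBYY L=OROY
After move 5 (U'): U=GYWG F=ORGR R=WGWR B=OWBB L=OBOY
After move 6 (F): F=GORR U=GYYB R=WGGR D=WWYY L=OROB
Query: R face = WGGR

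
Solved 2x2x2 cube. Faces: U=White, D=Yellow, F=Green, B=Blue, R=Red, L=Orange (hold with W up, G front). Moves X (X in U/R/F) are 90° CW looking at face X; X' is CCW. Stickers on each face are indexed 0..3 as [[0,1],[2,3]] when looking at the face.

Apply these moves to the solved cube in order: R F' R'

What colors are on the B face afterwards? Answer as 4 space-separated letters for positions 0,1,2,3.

Answer: B B O B

Derivation:
After move 1 (R): R=RRRR U=WGWG F=GYGY D=YBYB B=WBWB
After move 2 (F'): F=YYGG U=WGRR R=BRYR D=OOYB L=OGOW
After move 3 (R'): R=RRBY U=WWRW F=YGGR D=OYYG B=BBOB
Query: B face = BBOB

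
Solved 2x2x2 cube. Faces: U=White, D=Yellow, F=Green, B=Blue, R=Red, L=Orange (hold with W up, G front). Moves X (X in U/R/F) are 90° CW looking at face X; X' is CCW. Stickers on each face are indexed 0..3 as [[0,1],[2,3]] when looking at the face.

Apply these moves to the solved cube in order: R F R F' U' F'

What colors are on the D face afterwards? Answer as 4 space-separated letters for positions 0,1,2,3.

Answer: B O Y W

Derivation:
After move 1 (R): R=RRRR U=WGWG F=GYGY D=YBYB B=WBWB
After move 2 (F): F=GGYY U=WGOO R=WRGR D=RRYB L=OYOB
After move 3 (R): R=GWRR U=WGOY F=GRYB D=RWYW B=OBGB
After move 4 (F'): F=RBGY U=WGGR R=WWRR D=YBYW L=OYOO
After move 5 (U'): U=GRWG F=OYGY R=RBRR B=WWGB L=OBOO
After move 6 (F'): F=YYOG U=GRRR R=BBYR D=BOYW L=OGOW
Query: D face = BOYW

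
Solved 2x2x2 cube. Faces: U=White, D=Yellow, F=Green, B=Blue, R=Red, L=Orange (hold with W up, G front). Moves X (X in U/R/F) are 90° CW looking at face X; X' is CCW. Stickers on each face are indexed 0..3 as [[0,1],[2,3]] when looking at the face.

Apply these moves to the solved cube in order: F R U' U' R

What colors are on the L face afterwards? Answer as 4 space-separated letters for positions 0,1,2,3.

Answer: W W O Y

Derivation:
After move 1 (F): F=GGGG U=WWOO R=WRWR D=RRYY L=OYOY
After move 2 (R): R=WWRR U=WGOG F=GRGY D=RBYB B=OBWB
After move 3 (U'): U=GGWO F=OYGY R=GRRR B=WWWB L=OBOY
After move 4 (U'): U=GOGW F=OBGY R=OYRR B=GRWB L=WWOY
After move 5 (R): R=RORY U=GBGY F=OBGB D=RWYG B=WROB
Query: L face = WWOY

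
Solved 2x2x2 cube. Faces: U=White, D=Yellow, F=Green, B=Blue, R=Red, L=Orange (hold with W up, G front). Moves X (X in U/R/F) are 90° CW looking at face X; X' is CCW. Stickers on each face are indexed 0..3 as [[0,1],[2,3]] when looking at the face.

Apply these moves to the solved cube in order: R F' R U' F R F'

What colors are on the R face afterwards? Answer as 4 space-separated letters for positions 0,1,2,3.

After move 1 (R): R=RRRR U=WGWG F=GYGY D=YBYB B=WBWB
After move 2 (F'): F=YYGG U=WGRR R=BRYR D=OOYB L=OGOW
After move 3 (R): R=YBRR U=WYRG F=YOGB D=OWYW B=RBGB
After move 4 (U'): U=YGWR F=OGGB R=YORR B=YBGB L=RBOW
After move 5 (F): F=GOBG U=YGWB R=WORR D=RYYW L=ROOW
After move 6 (R): R=RWRO U=YOWG F=GYBW D=RGYY B=BBGB
After move 7 (F'): F=YWGB U=YORR R=GWRO D=OWYY L=RGOW
Query: R face = GWRO

Answer: G W R O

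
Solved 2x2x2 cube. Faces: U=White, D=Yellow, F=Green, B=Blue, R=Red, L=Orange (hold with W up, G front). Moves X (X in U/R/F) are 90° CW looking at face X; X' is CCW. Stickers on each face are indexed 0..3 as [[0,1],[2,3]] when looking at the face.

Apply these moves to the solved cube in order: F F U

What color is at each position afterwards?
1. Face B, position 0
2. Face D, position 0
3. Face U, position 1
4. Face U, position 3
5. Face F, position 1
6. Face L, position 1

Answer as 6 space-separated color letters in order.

After move 1 (F): F=GGGG U=WWOO R=WRWR D=RRYY L=OYOY
After move 2 (F): F=GGGG U=WWYY R=OROR D=WWYY L=OROR
After move 3 (U): U=YWYW F=ORGG R=BBOR B=ORBB L=GGOR
Query 1: B[0] = O
Query 2: D[0] = W
Query 3: U[1] = W
Query 4: U[3] = W
Query 5: F[1] = R
Query 6: L[1] = G

Answer: O W W W R G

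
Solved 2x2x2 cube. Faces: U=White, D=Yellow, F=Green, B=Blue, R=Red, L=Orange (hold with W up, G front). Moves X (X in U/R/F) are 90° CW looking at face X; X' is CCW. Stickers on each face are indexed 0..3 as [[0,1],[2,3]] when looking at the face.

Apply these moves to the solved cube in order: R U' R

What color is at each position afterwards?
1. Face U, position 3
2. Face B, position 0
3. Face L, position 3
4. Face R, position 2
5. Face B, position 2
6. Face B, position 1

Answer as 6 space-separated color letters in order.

After move 1 (R): R=RRRR U=WGWG F=GYGY D=YBYB B=WBWB
After move 2 (U'): U=GGWW F=OOGY R=GYRR B=RRWB L=WBOO
After move 3 (R): R=RGRY U=GOWY F=OBGB D=YWYR B=WRGB
Query 1: U[3] = Y
Query 2: B[0] = W
Query 3: L[3] = O
Query 4: R[2] = R
Query 5: B[2] = G
Query 6: B[1] = R

Answer: Y W O R G R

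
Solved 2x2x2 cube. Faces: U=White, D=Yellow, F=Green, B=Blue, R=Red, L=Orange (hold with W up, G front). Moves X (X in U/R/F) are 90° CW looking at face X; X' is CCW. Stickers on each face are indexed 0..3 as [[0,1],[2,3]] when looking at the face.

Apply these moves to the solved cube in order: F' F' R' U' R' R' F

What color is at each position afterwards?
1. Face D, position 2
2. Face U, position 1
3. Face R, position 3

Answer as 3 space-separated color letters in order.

Answer: Y G G

Derivation:
After move 1 (F'): F=GGGG U=WWRR R=YRYR D=OOYY L=OWOW
After move 2 (F'): F=GGGG U=WWYY R=OROR D=WWYY L=OROR
After move 3 (R'): R=RROO U=WBYB F=GWGY D=WGYG B=YBWB
After move 4 (U'): U=BBWY F=ORGY R=GWOO B=RRWB L=YBOR
After move 5 (R'): R=WOGO U=BWWR F=OBGY D=WRYY B=GRGB
After move 6 (R'): R=OOWG U=BGWG F=OWGR D=WBYY B=YRRB
After move 7 (F): F=GORW U=BGRB R=WOGG D=WOYY L=YWOB
Query 1: D[2] = Y
Query 2: U[1] = G
Query 3: R[3] = G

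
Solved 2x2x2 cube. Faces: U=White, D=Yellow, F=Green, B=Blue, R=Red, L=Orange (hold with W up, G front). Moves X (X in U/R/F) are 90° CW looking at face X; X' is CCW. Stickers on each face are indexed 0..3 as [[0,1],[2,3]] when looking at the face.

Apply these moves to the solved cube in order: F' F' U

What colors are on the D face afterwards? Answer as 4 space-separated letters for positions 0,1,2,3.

After move 1 (F'): F=GGGG U=WWRR R=YRYR D=OOYY L=OWOW
After move 2 (F'): F=GGGG U=WWYY R=OROR D=WWYY L=OROR
After move 3 (U): U=YWYW F=ORGG R=BBOR B=ORBB L=GGOR
Query: D face = WWYY

Answer: W W Y Y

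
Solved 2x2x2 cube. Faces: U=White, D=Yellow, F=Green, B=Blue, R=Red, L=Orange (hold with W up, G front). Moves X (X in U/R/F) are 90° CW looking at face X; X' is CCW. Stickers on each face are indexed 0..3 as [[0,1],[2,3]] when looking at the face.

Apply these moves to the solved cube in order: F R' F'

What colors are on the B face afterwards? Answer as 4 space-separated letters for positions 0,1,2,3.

Answer: Y B R B

Derivation:
After move 1 (F): F=GGGG U=WWOO R=WRWR D=RRYY L=OYOY
After move 2 (R'): R=RRWW U=WBOB F=GWGO D=RGYG B=YBRB
After move 3 (F'): F=WOGG U=WBRW R=GRRW D=YYYG L=OBOO
Query: B face = YBRB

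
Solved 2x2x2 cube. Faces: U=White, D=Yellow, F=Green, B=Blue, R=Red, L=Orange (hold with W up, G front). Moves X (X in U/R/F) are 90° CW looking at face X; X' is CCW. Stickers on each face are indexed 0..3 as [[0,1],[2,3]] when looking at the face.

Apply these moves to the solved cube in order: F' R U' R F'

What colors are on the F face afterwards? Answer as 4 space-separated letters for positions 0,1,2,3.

Answer: B B O G

Derivation:
After move 1 (F'): F=GGGG U=WWRR R=YRYR D=OOYY L=OWOW
After move 2 (R): R=YYRR U=WGRG F=GOGY D=OBYB B=RBWB
After move 3 (U'): U=GGWR F=OWGY R=GORR B=YYWB L=RBOW
After move 4 (R): R=RGRO U=GWWY F=OBGB D=OWYY B=RYGB
After move 5 (F'): F=BBOG U=GWRR R=WGOO D=BWYY L=RYOW
Query: F face = BBOG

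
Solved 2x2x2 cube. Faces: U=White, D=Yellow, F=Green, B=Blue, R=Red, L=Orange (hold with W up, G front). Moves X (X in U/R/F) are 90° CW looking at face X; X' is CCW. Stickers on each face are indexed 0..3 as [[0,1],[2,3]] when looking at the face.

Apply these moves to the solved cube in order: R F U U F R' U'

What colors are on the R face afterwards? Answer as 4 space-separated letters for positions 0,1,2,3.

After move 1 (R): R=RRRR U=WGWG F=GYGY D=YBYB B=WBWB
After move 2 (F): F=GGYY U=WGOO R=WRGR D=RRYB L=OYOB
After move 3 (U): U=OWOG F=WRYY R=WBGR B=OYWB L=GGOB
After move 4 (U): U=OOGW F=WBYY R=OYGR B=GGWB L=WROB
After move 5 (F): F=YWYB U=OOBR R=GYWR D=GOYB L=WROR
After move 6 (R'): R=YRGW U=OWBG F=YOYR D=GWYB B=BGOB
After move 7 (U'): U=WGOB F=WRYR R=YOGW B=YROB L=BGOR
Query: R face = YOGW

Answer: Y O G W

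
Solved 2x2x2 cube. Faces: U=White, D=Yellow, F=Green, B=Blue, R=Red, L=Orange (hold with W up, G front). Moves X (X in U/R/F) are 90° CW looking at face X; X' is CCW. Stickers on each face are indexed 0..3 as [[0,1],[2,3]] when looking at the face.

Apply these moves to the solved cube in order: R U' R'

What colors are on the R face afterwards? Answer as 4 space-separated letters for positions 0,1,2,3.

After move 1 (R): R=RRRR U=WGWG F=GYGY D=YBYB B=WBWB
After move 2 (U'): U=GGWW F=OOGY R=GYRR B=RRWB L=WBOO
After move 3 (R'): R=YRGR U=GWWR F=OGGW D=YOYY B=BRBB
Query: R face = YRGR

Answer: Y R G R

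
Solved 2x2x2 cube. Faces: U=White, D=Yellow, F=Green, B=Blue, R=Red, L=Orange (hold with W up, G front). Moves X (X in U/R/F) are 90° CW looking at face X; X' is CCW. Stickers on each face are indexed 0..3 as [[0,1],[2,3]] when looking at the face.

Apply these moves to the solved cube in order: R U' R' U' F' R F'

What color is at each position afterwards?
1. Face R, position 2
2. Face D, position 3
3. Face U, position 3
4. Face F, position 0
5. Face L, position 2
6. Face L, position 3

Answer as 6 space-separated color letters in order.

Answer: R Y R O O O

Derivation:
After move 1 (R): R=RRRR U=WGWG F=GYGY D=YBYB B=WBWB
After move 2 (U'): U=GGWW F=OOGY R=GYRR B=RRWB L=WBOO
After move 3 (R'): R=YRGR U=GWWR F=OGGW D=YOYY B=BRBB
After move 4 (U'): U=WRGW F=WBGW R=OGGR B=YRBB L=BROO
After move 5 (F'): F=BWWG U=WROG R=OGYR D=ROYY L=BWOG
After move 6 (R): R=YORG U=WWOG F=BOWY D=RBYY B=GRRB
After move 7 (F'): F=OYBW U=WWYR R=BORG D=WGYY L=BGOO
Query 1: R[2] = R
Query 2: D[3] = Y
Query 3: U[3] = R
Query 4: F[0] = O
Query 5: L[2] = O
Query 6: L[3] = O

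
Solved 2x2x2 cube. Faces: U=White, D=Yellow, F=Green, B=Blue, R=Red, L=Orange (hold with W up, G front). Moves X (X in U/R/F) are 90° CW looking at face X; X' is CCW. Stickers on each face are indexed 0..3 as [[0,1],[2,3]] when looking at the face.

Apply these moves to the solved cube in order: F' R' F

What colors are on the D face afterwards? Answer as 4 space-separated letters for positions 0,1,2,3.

Answer: Y R Y G

Derivation:
After move 1 (F'): F=GGGG U=WWRR R=YRYR D=OOYY L=OWOW
After move 2 (R'): R=RRYY U=WBRB F=GWGR D=OGYG B=YBOB
After move 3 (F): F=GGRW U=WBWW R=RRBY D=YRYG L=OOOG
Query: D face = YRYG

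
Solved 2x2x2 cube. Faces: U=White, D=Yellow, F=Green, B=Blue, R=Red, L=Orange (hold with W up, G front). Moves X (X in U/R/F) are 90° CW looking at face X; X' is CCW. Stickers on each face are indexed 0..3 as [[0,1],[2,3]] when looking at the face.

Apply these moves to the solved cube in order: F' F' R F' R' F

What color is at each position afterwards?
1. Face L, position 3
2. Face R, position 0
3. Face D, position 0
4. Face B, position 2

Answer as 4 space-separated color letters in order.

Answer: Y O B R

Derivation:
After move 1 (F'): F=GGGG U=WWRR R=YRYR D=OOYY L=OWOW
After move 2 (F'): F=GGGG U=WWYY R=OROR D=WWYY L=OROR
After move 3 (R): R=OORR U=WGYG F=GWGY D=WBYB B=YBWB
After move 4 (F'): F=WYGG U=WGOR R=BOWR D=RRYB L=OGOY
After move 5 (R'): R=ORBW U=WWOY F=WGGR D=RYYG B=BBRB
After move 6 (F): F=GWRG U=WWYG R=ORYW D=BOYG L=OROY
Query 1: L[3] = Y
Query 2: R[0] = O
Query 3: D[0] = B
Query 4: B[2] = R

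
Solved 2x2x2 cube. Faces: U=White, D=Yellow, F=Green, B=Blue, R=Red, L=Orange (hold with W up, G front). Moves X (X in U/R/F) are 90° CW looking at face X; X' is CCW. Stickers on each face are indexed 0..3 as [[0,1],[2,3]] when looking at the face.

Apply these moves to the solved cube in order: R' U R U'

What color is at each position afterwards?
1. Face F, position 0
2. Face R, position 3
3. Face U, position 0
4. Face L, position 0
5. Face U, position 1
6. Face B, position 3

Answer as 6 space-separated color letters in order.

After move 1 (R'): R=RRRR U=WBWB F=GWGW D=YGYG B=YBYB
After move 2 (U): U=WWBB F=RRGW R=YBRR B=OOYB L=GWOO
After move 3 (R): R=RYRB U=WRBW F=RGGG D=YYYO B=BOWB
After move 4 (U'): U=RWWB F=GWGG R=RGRB B=RYWB L=BOOO
Query 1: F[0] = G
Query 2: R[3] = B
Query 3: U[0] = R
Query 4: L[0] = B
Query 5: U[1] = W
Query 6: B[3] = B

Answer: G B R B W B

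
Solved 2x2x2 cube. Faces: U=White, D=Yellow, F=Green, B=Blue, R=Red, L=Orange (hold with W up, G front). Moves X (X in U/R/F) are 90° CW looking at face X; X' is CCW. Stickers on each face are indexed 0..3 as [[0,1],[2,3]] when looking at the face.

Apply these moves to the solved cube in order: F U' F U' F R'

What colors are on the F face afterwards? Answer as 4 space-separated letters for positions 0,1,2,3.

Answer: G B Y R

Derivation:
After move 1 (F): F=GGGG U=WWOO R=WRWR D=RRYY L=OYOY
After move 2 (U'): U=WOWO F=OYGG R=GGWR B=WRBB L=BBOY
After move 3 (F): F=GOGY U=WOYB R=WGOR D=WGYY L=BROR
After move 4 (U'): U=OBWY F=BRGY R=GOOR B=WGBB L=WROR
After move 5 (F): F=GBYR U=OBRR R=WOYR D=OGYY L=WWOG
After move 6 (R'): R=ORWY U=OBRW F=GBYR D=OBYR B=YGGB
Query: F face = GBYR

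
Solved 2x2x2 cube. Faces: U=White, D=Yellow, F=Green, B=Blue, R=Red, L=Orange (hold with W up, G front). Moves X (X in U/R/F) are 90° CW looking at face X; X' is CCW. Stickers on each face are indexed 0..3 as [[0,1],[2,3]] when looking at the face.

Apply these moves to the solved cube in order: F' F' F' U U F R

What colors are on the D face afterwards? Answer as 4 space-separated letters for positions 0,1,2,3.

After move 1 (F'): F=GGGG U=WWRR R=YRYR D=OOYY L=OWOW
After move 2 (F'): F=GGGG U=WWYY R=OROR D=WWYY L=OROR
After move 3 (F'): F=GGGG U=WWOO R=WRWR D=RRYY L=OYOY
After move 4 (U): U=OWOW F=WRGG R=BBWR B=OYBB L=GGOY
After move 5 (U): U=OOWW F=BBGG R=OYWR B=GGBB L=WROY
After move 6 (F): F=GBGB U=OOYR R=WYWR D=WOYY L=WROR
After move 7 (R): R=WWRY U=OBYB F=GOGY D=WBYG B=RGOB
Query: D face = WBYG

Answer: W B Y G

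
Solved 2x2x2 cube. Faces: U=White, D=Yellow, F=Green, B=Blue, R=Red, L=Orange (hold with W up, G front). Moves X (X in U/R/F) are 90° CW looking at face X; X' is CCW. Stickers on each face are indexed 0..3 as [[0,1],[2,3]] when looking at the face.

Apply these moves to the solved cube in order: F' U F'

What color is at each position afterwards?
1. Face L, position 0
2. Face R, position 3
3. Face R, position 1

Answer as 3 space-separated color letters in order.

Answer: G R B

Derivation:
After move 1 (F'): F=GGGG U=WWRR R=YRYR D=OOYY L=OWOW
After move 2 (U): U=RWRW F=YRGG R=BBYR B=OWBB L=GGOW
After move 3 (F'): F=RGYG U=RWBY R=OBOR D=GWYY L=GWOR
Query 1: L[0] = G
Query 2: R[3] = R
Query 3: R[1] = B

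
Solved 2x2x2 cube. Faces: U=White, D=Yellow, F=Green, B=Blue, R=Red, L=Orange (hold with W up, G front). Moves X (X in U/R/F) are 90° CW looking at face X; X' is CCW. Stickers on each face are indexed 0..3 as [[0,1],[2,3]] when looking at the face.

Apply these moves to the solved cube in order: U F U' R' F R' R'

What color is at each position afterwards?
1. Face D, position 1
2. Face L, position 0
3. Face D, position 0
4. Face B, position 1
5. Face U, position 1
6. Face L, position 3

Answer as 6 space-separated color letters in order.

After move 1 (U): U=WWWW F=RRGG R=BBRR B=OOBB L=GGOO
After move 2 (F): F=GRGR U=WWOG R=WBWR D=RBYY L=GYOY
After move 3 (U'): U=WGWO F=GYGR R=GRWR B=WBBB L=OOOY
After move 4 (R'): R=RRGW U=WBWW F=GGGO D=RYYR B=YBBB
After move 5 (F): F=GGOG U=WBYO R=WRWW D=GRYR L=OROY
After move 6 (R'): R=RWWW U=WBYY F=GBOO D=GGYG B=RBRB
After move 7 (R'): R=WWRW U=WRYR F=GBOY D=GBYO B=GBGB
Query 1: D[1] = B
Query 2: L[0] = O
Query 3: D[0] = G
Query 4: B[1] = B
Query 5: U[1] = R
Query 6: L[3] = Y

Answer: B O G B R Y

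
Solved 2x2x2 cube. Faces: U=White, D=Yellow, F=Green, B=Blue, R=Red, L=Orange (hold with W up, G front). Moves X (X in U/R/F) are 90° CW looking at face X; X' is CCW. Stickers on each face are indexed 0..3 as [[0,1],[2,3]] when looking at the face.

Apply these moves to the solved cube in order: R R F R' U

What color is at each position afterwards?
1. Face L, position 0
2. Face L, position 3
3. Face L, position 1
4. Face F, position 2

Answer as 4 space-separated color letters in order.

Answer: G W Y B

Derivation:
After move 1 (R): R=RRRR U=WGWG F=GYGY D=YBYB B=WBWB
After move 2 (R): R=RRRR U=WYWY F=GBGB D=YWYW B=GBGB
After move 3 (F): F=GGBB U=WYOO R=WRYR D=RRYW L=OYOW
After move 4 (R'): R=RRWY U=WGOG F=GYBO D=RGYB B=WBRB
After move 5 (U): U=OWGG F=RRBO R=WBWY B=OYRB L=GYOW
Query 1: L[0] = G
Query 2: L[3] = W
Query 3: L[1] = Y
Query 4: F[2] = B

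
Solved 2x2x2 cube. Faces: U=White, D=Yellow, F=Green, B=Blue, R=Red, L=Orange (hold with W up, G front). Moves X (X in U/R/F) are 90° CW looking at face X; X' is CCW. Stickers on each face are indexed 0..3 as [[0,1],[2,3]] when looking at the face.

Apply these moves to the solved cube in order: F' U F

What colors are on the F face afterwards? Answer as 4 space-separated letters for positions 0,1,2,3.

Answer: G Y G R

Derivation:
After move 1 (F'): F=GGGG U=WWRR R=YRYR D=OOYY L=OWOW
After move 2 (U): U=RWRW F=YRGG R=BBYR B=OWBB L=GGOW
After move 3 (F): F=GYGR U=RWWG R=RBWR D=YBYY L=GOOO
Query: F face = GYGR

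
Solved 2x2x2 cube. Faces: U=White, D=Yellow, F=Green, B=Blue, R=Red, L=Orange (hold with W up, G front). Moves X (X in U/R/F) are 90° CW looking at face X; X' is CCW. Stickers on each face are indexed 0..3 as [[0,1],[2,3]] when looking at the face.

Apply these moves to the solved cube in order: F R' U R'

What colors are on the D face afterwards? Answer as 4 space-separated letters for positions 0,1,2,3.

Answer: R R Y O

Derivation:
After move 1 (F): F=GGGG U=WWOO R=WRWR D=RRYY L=OYOY
After move 2 (R'): R=RRWW U=WBOB F=GWGO D=RGYG B=YBRB
After move 3 (U): U=OWBB F=RRGO R=YBWW B=OYRB L=GWOY
After move 4 (R'): R=BWYW U=ORBO F=RWGB D=RRYO B=GYGB
Query: D face = RRYO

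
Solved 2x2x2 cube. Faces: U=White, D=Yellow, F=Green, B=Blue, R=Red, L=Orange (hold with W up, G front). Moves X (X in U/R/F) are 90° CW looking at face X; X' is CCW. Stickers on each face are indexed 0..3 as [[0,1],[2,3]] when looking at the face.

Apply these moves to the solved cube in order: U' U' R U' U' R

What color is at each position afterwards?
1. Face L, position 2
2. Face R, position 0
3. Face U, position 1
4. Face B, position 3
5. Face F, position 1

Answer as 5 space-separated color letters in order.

Answer: O R G B B

Derivation:
After move 1 (U'): U=WWWW F=OOGG R=GGRR B=RRBB L=BBOO
After move 2 (U'): U=WWWW F=BBGG R=OORR B=GGBB L=RROO
After move 3 (R): R=RORO U=WBWG F=BYGY D=YBYG B=WGWB
After move 4 (U'): U=BGWW F=RRGY R=BYRO B=ROWB L=WGOO
After move 5 (U'): U=GWBW F=WGGY R=RRRO B=BYWB L=ROOO
After move 6 (R): R=RROR U=GGBY F=WBGG D=YWYB B=WYWB
Query 1: L[2] = O
Query 2: R[0] = R
Query 3: U[1] = G
Query 4: B[3] = B
Query 5: F[1] = B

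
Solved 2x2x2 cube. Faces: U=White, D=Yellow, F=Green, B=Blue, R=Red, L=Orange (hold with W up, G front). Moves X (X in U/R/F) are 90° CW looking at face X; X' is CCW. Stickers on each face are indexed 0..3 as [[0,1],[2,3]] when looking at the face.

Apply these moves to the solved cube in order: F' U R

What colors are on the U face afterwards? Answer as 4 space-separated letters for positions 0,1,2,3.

After move 1 (F'): F=GGGG U=WWRR R=YRYR D=OOYY L=OWOW
After move 2 (U): U=RWRW F=YRGG R=BBYR B=OWBB L=GGOW
After move 3 (R): R=YBRB U=RRRG F=YOGY D=OBYO B=WWWB
Query: U face = RRRG

Answer: R R R G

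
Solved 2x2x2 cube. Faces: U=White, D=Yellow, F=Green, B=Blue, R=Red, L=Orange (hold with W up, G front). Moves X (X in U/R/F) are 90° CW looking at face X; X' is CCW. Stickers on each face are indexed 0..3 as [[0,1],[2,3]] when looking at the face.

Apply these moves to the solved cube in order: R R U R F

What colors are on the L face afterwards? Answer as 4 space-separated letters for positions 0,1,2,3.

Answer: G Y O G

Derivation:
After move 1 (R): R=RRRR U=WGWG F=GYGY D=YBYB B=WBWB
After move 2 (R): R=RRRR U=WYWY F=GBGB D=YWYW B=GBGB
After move 3 (U): U=WWYY F=RRGB R=GBRR B=OOGB L=GBOO
After move 4 (R): R=RGRB U=WRYB F=RWGW D=YGYO B=YOWB
After move 5 (F): F=GRWW U=WROB R=YGBB D=RRYO L=GYOG
Query: L face = GYOG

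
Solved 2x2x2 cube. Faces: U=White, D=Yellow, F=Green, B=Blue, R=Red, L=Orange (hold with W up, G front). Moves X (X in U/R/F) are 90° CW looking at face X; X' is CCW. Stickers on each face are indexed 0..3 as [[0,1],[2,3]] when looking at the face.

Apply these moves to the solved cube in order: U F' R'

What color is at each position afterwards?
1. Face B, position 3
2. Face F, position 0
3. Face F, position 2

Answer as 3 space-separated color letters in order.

Answer: B R R

Derivation:
After move 1 (U): U=WWWW F=RRGG R=BBRR B=OOBB L=GGOO
After move 2 (F'): F=RGRG U=WWBR R=YBYR D=GOYY L=GWOW
After move 3 (R'): R=BRYY U=WBBO F=RWRR D=GGYG B=YOOB
Query 1: B[3] = B
Query 2: F[0] = R
Query 3: F[2] = R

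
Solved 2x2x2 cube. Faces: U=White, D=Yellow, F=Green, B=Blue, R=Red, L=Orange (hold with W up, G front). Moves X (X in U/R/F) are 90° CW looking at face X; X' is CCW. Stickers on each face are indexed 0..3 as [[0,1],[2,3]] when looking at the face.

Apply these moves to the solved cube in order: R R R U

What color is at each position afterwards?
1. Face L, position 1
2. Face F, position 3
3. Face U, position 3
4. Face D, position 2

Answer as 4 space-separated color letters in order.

Answer: W W B Y

Derivation:
After move 1 (R): R=RRRR U=WGWG F=GYGY D=YBYB B=WBWB
After move 2 (R): R=RRRR U=WYWY F=GBGB D=YWYW B=GBGB
After move 3 (R): R=RRRR U=WBWB F=GWGW D=YGYG B=YBYB
After move 4 (U): U=WWBB F=RRGW R=YBRR B=OOYB L=GWOO
Query 1: L[1] = W
Query 2: F[3] = W
Query 3: U[3] = B
Query 4: D[2] = Y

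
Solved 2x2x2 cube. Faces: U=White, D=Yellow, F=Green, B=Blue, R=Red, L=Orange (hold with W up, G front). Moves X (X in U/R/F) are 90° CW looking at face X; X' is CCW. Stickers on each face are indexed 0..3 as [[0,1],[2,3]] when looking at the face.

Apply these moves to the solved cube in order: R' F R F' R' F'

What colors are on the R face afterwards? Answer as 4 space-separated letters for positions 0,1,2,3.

After move 1 (R'): R=RRRR U=WBWB F=GWGW D=YGYG B=YBYB
After move 2 (F): F=GGWW U=WBOO R=WRBR D=RRYG L=OYOG
After move 3 (R): R=BWRR U=WGOW F=GRWG D=RYYY B=OBBB
After move 4 (F'): F=RGGW U=WGBR R=YWRR D=YGYY L=OWOO
After move 5 (R'): R=WRYR U=WBBO F=RGGR D=YGYW B=YBGB
After move 6 (F'): F=GRRG U=WBWY R=GRYR D=WOYW L=OOOB
Query: R face = GRYR

Answer: G R Y R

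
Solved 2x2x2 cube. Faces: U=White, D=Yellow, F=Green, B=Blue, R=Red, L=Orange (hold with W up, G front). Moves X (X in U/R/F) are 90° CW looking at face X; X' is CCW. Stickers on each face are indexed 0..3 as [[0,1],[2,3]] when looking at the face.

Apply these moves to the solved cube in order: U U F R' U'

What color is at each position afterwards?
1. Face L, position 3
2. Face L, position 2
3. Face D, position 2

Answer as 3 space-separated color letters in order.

After move 1 (U): U=WWWW F=RRGG R=BBRR B=OOBB L=GGOO
After move 2 (U): U=WWWW F=BBGG R=OORR B=GGBB L=RROO
After move 3 (F): F=GBGB U=WWOR R=WOWR D=ROYY L=RYOY
After move 4 (R'): R=ORWW U=WBOG F=GWGR D=RBYB B=YGOB
After move 5 (U'): U=BGWO F=RYGR R=GWWW B=OROB L=YGOY
Query 1: L[3] = Y
Query 2: L[2] = O
Query 3: D[2] = Y

Answer: Y O Y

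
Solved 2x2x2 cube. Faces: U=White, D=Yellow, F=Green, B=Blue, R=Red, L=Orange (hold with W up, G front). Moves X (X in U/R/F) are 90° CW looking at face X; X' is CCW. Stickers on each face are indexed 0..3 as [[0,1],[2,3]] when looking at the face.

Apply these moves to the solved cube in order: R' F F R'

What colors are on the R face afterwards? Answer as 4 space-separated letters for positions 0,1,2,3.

Answer: R R O O

Derivation:
After move 1 (R'): R=RRRR U=WBWB F=GWGW D=YGYG B=YBYB
After move 2 (F): F=GGWW U=WBOO R=WRBR D=RRYG L=OYOG
After move 3 (F): F=WGWG U=WBGY R=OROR D=BWYG L=OROR
After move 4 (R'): R=RROO U=WYGY F=WBWY D=BGYG B=GBWB
Query: R face = RROO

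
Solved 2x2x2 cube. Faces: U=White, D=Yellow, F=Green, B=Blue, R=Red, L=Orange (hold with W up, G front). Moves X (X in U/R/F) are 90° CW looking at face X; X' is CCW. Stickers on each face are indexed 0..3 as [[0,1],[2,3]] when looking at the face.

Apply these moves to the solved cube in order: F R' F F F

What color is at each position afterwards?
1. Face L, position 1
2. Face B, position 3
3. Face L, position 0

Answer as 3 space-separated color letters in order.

Answer: B B O

Derivation:
After move 1 (F): F=GGGG U=WWOO R=WRWR D=RRYY L=OYOY
After move 2 (R'): R=RRWW U=WBOB F=GWGO D=RGYG B=YBRB
After move 3 (F): F=GGOW U=WBYY R=ORBW D=WRYG L=OROG
After move 4 (F): F=OGWG U=WBGR R=YRYW D=BOYG L=OWOR
After move 5 (F): F=WOGG U=WBRW R=GRRW D=YYYG L=OBOO
Query 1: L[1] = B
Query 2: B[3] = B
Query 3: L[0] = O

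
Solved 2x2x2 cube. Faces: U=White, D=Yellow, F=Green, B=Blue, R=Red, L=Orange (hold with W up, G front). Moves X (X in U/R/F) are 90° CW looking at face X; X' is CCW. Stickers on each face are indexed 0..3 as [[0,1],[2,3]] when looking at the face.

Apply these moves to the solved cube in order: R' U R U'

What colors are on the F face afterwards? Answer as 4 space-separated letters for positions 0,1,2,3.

Answer: G W G G

Derivation:
After move 1 (R'): R=RRRR U=WBWB F=GWGW D=YGYG B=YBYB
After move 2 (U): U=WWBB F=RRGW R=YBRR B=OOYB L=GWOO
After move 3 (R): R=RYRB U=WRBW F=RGGG D=YYYO B=BOWB
After move 4 (U'): U=RWWB F=GWGG R=RGRB B=RYWB L=BOOO
Query: F face = GWGG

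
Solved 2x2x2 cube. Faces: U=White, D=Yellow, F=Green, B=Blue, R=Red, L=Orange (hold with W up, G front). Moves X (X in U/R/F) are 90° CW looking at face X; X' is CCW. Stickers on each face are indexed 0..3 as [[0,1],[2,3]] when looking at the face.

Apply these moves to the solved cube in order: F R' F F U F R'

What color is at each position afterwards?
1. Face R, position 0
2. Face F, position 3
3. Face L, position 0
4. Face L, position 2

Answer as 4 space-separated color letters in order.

After move 1 (F): F=GGGG U=WWOO R=WRWR D=RRYY L=OYOY
After move 2 (R'): R=RRWW U=WBOB F=GWGO D=RGYG B=YBRB
After move 3 (F): F=GGOW U=WBYY R=ORBW D=WRYG L=OROG
After move 4 (F): F=OGWG U=WBGR R=YRYW D=BOYG L=OWOR
After move 5 (U): U=GWRB F=YRWG R=YBYW B=OWRB L=OGOR
After move 6 (F): F=WYGR U=GWRG R=RBBW D=YYYG L=OBOO
After move 7 (R'): R=BWRB U=GRRO F=WWGG D=YYYR B=GWYB
Query 1: R[0] = B
Query 2: F[3] = G
Query 3: L[0] = O
Query 4: L[2] = O

Answer: B G O O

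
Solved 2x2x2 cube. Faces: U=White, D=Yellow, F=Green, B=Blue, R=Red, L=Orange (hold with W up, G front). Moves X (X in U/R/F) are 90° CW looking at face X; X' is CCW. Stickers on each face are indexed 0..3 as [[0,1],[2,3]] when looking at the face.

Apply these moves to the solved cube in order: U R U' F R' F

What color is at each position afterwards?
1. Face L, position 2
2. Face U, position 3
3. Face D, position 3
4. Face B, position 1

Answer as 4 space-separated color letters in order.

After move 1 (U): U=WWWW F=RRGG R=BBRR B=OOBB L=GGOO
After move 2 (R): R=RBRB U=WRWG F=RYGY D=YBYO B=WOWB
After move 3 (U'): U=RGWW F=GGGY R=RYRB B=RBWB L=WOOO
After move 4 (F): F=GGYG U=RGOO R=WYWB D=RRYO L=WYOB
After move 5 (R'): R=YBWW U=RWOR F=GGYO D=RGYG B=OBRB
After move 6 (F): F=YGOG U=RWBY R=OBRW D=WYYG L=WROG
Query 1: L[2] = O
Query 2: U[3] = Y
Query 3: D[3] = G
Query 4: B[1] = B

Answer: O Y G B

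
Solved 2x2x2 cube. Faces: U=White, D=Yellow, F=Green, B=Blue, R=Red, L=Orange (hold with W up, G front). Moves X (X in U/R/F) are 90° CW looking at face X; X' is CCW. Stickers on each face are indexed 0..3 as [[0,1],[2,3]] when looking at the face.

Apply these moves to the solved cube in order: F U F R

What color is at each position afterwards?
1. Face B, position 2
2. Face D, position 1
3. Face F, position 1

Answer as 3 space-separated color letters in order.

After move 1 (F): F=GGGG U=WWOO R=WRWR D=RRYY L=OYOY
After move 2 (U): U=OWOW F=WRGG R=BBWR B=OYBB L=GGOY
After move 3 (F): F=GWGR U=OWYG R=OBWR D=WBYY L=GROR
After move 4 (R): R=WORB U=OWYR F=GBGY D=WBYO B=GYWB
Query 1: B[2] = W
Query 2: D[1] = B
Query 3: F[1] = B

Answer: W B B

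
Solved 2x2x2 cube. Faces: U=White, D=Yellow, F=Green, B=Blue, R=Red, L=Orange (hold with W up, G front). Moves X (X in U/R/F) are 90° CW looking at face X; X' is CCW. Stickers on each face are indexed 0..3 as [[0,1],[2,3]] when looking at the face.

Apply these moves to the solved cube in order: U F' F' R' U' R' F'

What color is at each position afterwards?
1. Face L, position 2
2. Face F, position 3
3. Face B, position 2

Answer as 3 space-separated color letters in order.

Answer: O R G

Derivation:
After move 1 (U): U=WWWW F=RRGG R=BBRR B=OOBB L=GGOO
After move 2 (F'): F=RGRG U=WWBR R=YBYR D=GOYY L=GWOW
After move 3 (F'): F=GGRR U=WWYY R=OBGR D=WWYY L=GROB
After move 4 (R'): R=BROG U=WBYO F=GWRY D=WGYR B=YOWB
After move 5 (U'): U=BOWY F=GRRY R=GWOG B=BRWB L=YOOB
After move 6 (R'): R=WGGO U=BWWB F=GORY D=WRYY B=RRGB
After move 7 (F'): F=OYGR U=BWWG R=RGWO D=OBYY L=YBOW
Query 1: L[2] = O
Query 2: F[3] = R
Query 3: B[2] = G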